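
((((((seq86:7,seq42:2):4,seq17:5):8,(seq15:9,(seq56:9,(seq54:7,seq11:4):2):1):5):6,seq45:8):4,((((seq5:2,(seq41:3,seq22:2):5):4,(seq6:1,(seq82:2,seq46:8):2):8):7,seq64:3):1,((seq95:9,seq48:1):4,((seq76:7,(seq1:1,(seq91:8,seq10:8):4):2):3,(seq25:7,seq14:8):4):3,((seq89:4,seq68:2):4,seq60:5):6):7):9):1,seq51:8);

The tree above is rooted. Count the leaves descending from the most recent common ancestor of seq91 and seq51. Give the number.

27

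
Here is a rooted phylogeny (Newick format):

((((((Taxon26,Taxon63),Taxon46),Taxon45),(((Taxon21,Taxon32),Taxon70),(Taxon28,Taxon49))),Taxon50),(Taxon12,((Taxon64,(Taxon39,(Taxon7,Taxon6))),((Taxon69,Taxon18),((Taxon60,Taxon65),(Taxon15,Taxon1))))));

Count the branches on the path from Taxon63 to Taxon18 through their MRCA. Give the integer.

The MRCA of Taxon63 and Taxon18 is the root of the tree.
From Taxon63 up to that node: 6 branches. From Taxon18 up to the same node: 5 branches. Total: 6 + 5 = 11.

11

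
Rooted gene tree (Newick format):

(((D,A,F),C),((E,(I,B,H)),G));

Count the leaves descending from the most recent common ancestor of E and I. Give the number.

4

The MRCA of E and I is the node subtending (E,(I,B,H)).
That clade contains 4 terminal taxa: B, E, H, I.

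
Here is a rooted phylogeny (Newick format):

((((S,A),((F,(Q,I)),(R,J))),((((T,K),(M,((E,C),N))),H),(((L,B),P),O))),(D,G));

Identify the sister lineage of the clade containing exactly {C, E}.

The clade containing exactly {C, E} attaches to the tree at the node subtending ((E,C),N).
The other lineage descending from that same node — the sister group — is the single tip N.

N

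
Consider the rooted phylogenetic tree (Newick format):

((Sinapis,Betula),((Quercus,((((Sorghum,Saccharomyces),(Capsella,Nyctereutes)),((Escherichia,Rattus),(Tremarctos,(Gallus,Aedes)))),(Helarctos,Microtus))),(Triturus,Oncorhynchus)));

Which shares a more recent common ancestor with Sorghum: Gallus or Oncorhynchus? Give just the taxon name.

Gallus

The MRCA of Sorghum and Gallus subtends (((Sorghum,Saccharomyces),(Capsella,Nyctereutes)),((Escherichia,Rattus),(Tremarctos,(Gallus,Aedes)))) (9 taxa).
The MRCA of Sorghum and Oncorhynchus subtends ((Quercus,((((Sorghum,Saccharomyces),(Capsella,Nyctereutes)),((Escherichia,Rattus),(Tremarctos,(Gallus,Aedes)))),(Helarctos,Microtus))),(Triturus,Oncorhynchus)) (14 taxa).
The first is nested inside the second, so Sorghum shares a more recent common ancestor with Gallus.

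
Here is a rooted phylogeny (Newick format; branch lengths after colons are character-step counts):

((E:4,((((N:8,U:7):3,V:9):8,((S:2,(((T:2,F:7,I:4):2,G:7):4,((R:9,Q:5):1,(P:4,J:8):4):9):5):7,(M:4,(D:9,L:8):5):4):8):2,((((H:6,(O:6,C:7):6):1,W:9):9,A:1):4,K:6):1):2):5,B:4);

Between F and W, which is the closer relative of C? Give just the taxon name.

The MRCA of C and W subtends ((H,(O,C)),W) (4 taxa).
The MRCA of C and F subtends ((((N,U),V),((S,(((T,F,I),G),((R,Q),(P,J)))),(M,(D,L)))),((((H,(O,C)),W),A),K)) (21 taxa).
The first is nested inside the second, so C shares a more recent common ancestor with W.

W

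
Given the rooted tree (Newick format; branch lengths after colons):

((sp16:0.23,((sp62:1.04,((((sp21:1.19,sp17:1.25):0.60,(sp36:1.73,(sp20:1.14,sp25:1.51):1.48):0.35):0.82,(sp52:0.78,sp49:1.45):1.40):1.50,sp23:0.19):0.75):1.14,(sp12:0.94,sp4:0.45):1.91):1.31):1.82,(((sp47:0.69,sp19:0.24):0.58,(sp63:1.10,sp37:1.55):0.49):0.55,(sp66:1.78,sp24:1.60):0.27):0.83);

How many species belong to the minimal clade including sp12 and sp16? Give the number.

12

The MRCA of sp12 and sp16 is the node subtending (sp16,((sp62,((((sp21,sp17),(sp36,(sp20,sp25))),(sp52,sp49)),sp23)),(sp12,sp4))).
That clade contains 12 terminal taxa: sp12, sp16, sp17, sp20, sp21, sp23, sp25, sp36, sp4, sp49, sp52, sp62.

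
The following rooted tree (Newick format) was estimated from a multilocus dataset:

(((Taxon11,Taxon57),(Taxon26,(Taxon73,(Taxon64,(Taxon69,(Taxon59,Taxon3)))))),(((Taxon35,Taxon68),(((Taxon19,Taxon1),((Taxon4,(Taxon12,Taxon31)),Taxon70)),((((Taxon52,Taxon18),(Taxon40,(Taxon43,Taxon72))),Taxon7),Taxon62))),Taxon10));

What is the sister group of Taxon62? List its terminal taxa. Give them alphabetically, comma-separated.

Taxon18, Taxon40, Taxon43, Taxon52, Taxon7, Taxon72

Taxon62 attaches to the tree at the node subtending ((((Taxon52,Taxon18),(Taxon40,(Taxon43,Taxon72))),Taxon7),Taxon62).
The other lineage descending from that same node — the sister group — is (((Taxon52,Taxon18),(Taxon40,(Taxon43,Taxon72))),Taxon7); its 6 tips in alphabetical order are the answer.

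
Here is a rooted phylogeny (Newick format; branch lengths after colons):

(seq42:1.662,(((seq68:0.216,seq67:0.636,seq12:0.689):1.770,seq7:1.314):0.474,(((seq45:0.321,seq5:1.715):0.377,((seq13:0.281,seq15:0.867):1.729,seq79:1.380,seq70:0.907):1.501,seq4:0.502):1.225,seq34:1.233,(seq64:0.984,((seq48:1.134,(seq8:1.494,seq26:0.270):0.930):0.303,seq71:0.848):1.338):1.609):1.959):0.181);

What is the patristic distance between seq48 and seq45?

6.307

The path runs seq48 → … → MRCA → … → seq45; the MRCA is the node subtending (((seq45,seq5),((seq13,seq15),seq79,seq70),seq4),seq34,(seq64,((seq48,(seq8,seq26)),seq71))).
Branch lengths along that path: 1.134 + 0.303 + 1.338 + 1.609 + 1.225 + 0.377 + 0.321 = 6.307.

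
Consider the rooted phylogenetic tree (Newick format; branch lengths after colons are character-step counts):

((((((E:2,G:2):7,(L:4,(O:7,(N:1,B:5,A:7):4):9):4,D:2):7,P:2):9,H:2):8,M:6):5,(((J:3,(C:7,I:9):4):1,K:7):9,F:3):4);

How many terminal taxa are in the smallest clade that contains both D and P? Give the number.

9

The MRCA of D and P is the node subtending (((E,G),(L,(O,(N,B,A))),D),P).
That clade contains 9 terminal taxa: A, B, D, E, G, L, N, O, P.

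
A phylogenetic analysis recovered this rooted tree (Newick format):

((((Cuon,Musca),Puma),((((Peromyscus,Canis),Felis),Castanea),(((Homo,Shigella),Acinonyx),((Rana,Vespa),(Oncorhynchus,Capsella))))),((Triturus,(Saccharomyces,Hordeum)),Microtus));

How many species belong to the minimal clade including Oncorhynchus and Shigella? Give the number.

7

The MRCA of Oncorhynchus and Shigella is the node subtending (((Homo,Shigella),Acinonyx),((Rana,Vespa),(Oncorhynchus,Capsella))).
That clade contains 7 terminal taxa: Acinonyx, Capsella, Homo, Oncorhynchus, Rana, Shigella, Vespa.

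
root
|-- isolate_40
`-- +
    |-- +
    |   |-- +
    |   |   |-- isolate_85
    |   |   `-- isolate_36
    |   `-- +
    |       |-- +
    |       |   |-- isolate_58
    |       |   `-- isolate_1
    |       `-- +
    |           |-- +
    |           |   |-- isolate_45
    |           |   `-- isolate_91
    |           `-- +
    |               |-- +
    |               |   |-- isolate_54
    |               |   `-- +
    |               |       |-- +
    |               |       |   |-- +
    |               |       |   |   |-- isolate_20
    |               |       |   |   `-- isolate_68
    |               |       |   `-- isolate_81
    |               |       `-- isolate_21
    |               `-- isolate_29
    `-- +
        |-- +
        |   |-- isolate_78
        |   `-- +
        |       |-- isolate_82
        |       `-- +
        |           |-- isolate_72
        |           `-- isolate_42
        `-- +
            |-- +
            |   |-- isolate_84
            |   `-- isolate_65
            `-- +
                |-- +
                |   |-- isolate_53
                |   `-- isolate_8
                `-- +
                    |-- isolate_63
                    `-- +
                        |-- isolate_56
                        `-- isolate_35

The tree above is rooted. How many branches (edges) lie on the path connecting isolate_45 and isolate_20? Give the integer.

The MRCA of isolate_45 and isolate_20 is the node subtending ((isolate_45,isolate_91),((isolate_54,(((isolate_20,isolate_68),isolate_81),isolate_21)),isolate_29)).
From isolate_45 up to that node: 2 branches. From isolate_20 up to the same node: 6 branches. Total: 2 + 6 = 8.

8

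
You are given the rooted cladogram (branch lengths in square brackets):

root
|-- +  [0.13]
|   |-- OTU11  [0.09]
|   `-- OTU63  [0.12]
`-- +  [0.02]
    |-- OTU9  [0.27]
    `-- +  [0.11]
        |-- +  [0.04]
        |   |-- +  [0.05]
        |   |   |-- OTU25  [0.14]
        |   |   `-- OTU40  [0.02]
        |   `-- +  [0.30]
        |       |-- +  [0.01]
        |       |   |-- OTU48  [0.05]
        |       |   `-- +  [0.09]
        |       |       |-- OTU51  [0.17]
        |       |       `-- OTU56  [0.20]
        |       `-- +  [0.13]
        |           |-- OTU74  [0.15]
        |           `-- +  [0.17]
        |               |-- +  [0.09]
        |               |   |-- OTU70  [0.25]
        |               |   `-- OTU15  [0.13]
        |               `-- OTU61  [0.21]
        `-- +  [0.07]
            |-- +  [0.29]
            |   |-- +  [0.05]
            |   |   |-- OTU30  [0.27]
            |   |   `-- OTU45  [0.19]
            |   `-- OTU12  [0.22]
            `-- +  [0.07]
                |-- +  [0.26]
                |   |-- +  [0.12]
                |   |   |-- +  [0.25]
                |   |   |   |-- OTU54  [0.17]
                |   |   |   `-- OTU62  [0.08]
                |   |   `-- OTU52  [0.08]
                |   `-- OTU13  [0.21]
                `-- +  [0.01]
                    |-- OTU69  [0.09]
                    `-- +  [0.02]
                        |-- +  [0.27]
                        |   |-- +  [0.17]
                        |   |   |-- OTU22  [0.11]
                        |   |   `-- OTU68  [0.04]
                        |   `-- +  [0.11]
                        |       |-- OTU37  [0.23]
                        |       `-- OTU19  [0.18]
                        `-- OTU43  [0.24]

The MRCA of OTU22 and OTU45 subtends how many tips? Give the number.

The MRCA of OTU22 and OTU45 is the node subtending (((OTU30,OTU45),OTU12),((((OTU54,OTU62),OTU52),OTU13),(OTU69,(((OTU22,OTU68),(OTU37,OTU19)),OTU43)))).
That clade contains 13 terminal taxa: OTU12, OTU13, OTU19, OTU22, OTU30, OTU37, OTU43, OTU45, OTU52, OTU54, OTU62, OTU68, OTU69.

13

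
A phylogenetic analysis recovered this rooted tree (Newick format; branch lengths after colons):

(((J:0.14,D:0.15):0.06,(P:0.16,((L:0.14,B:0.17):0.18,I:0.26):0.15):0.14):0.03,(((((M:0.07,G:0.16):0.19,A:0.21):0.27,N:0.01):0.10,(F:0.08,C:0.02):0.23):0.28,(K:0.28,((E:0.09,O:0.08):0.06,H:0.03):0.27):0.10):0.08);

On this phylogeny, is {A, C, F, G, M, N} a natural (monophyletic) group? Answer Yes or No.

Yes

The most recent common ancestor of these taxa subtends ((((M,G),A),N),(F,C)).
That clade has exactly 6 tips — every listed taxon and nothing else — so the group is monophyletic.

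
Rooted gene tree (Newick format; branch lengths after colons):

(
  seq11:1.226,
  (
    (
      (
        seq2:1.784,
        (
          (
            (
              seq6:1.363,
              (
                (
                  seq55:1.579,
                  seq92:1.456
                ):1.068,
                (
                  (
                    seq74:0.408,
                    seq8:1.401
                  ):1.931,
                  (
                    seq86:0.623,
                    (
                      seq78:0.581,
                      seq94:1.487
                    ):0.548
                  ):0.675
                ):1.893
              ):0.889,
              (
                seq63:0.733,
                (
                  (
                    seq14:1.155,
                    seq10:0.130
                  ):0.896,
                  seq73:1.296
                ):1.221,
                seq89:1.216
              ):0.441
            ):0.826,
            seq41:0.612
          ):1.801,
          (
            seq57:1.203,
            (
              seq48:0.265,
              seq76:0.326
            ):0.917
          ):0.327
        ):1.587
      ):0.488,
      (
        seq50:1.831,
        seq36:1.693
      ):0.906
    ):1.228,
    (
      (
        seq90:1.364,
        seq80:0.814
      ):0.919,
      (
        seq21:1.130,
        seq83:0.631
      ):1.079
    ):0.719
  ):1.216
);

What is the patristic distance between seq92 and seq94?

7.127

The path runs seq92 → … → MRCA → … → seq94; the MRCA is the node subtending ((seq55,seq92),((seq74,seq8),(seq86,(seq78,seq94)))).
Branch lengths along that path: 1.456 + 1.068 + 1.893 + 0.675 + 0.548 + 1.487 = 7.127.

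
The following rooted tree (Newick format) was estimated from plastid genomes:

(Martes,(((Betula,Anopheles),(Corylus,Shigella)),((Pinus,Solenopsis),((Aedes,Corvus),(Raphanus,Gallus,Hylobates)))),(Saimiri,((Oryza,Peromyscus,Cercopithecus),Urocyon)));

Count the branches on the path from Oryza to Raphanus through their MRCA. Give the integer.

9

The MRCA of Oryza and Raphanus is the root of the tree.
From Oryza up to that node: 4 branches. From Raphanus up to the same node: 5 branches. Total: 4 + 5 = 9.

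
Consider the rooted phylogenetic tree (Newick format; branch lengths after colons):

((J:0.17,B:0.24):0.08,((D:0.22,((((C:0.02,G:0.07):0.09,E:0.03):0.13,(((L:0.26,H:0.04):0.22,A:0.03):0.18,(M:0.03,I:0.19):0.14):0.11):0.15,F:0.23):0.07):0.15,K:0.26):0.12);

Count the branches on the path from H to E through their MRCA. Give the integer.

6

The MRCA of H and E is the node subtending (((C,G),E),(((L,H),A),(M,I))).
From H up to that node: 4 branches. From E up to the same node: 2 branches. Total: 4 + 2 = 6.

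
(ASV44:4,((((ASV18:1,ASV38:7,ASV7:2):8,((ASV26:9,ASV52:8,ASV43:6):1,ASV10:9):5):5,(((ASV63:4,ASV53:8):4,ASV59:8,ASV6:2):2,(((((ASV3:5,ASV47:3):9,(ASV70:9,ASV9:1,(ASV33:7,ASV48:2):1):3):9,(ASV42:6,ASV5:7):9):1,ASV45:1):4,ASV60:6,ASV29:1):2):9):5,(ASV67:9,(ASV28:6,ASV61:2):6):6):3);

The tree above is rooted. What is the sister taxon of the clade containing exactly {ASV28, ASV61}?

ASV67

The clade containing exactly {ASV28, ASV61} attaches to the tree at the node subtending (ASV67,(ASV28,ASV61)).
The other lineage descending from that same node — the sister group — is the single tip ASV67.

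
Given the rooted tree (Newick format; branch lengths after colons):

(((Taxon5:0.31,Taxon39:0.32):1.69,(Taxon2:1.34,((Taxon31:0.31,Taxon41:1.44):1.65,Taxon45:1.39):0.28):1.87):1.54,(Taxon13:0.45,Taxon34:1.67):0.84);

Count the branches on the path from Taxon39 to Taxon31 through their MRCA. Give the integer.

The MRCA of Taxon39 and Taxon31 is the node subtending ((Taxon5,Taxon39),(Taxon2,((Taxon31,Taxon41),Taxon45))).
From Taxon39 up to that node: 2 branches. From Taxon31 up to the same node: 4 branches. Total: 2 + 4 = 6.

6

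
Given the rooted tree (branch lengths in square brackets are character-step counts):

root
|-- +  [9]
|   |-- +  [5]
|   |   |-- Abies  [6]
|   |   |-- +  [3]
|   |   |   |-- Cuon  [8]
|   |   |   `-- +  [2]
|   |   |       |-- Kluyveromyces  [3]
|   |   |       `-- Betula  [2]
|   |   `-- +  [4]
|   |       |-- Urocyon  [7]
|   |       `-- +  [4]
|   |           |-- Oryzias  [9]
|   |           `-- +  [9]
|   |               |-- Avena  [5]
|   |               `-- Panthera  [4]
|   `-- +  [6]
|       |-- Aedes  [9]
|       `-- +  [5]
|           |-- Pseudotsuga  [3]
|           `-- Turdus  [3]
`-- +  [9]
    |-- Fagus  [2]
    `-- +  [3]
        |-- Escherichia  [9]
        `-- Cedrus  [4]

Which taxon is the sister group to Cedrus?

Escherichia

Cedrus attaches to the tree at the node subtending (Escherichia,Cedrus).
The other lineage descending from that same node — the sister group — is the single tip Escherichia.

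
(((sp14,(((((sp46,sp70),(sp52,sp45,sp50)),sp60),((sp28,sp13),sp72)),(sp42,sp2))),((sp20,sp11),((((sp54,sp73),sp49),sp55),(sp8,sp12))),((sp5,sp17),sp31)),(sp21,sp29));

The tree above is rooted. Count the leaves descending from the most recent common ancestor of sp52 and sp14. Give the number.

The MRCA of sp52 and sp14 is the node subtending (sp14,(((((sp46,sp70),(sp52,sp45,sp50)),sp60),((sp28,sp13),sp72)),(sp42,sp2))).
That clade contains 12 terminal taxa: sp13, sp14, sp2, sp28, sp42, sp45, sp46, sp50, sp52, sp60, sp70, sp72.

12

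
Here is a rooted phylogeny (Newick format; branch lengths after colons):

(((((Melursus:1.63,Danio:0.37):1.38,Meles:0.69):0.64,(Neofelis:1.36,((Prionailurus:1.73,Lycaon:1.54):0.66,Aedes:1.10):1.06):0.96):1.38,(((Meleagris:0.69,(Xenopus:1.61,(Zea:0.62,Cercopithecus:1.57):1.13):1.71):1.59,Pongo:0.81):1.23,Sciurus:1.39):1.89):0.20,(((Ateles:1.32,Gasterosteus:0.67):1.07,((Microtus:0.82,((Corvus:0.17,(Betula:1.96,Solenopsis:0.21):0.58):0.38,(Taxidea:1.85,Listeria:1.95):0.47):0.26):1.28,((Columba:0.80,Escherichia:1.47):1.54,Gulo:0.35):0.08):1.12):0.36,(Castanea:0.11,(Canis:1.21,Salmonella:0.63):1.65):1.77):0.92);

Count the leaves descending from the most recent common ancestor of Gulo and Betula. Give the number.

9

The MRCA of Gulo and Betula is the node subtending ((Microtus,((Corvus,(Betula,Solenopsis)),(Taxidea,Listeria))),((Columba,Escherichia),Gulo)).
That clade contains 9 terminal taxa: Betula, Columba, Corvus, Escherichia, Gulo, Listeria, Microtus, Solenopsis, Taxidea.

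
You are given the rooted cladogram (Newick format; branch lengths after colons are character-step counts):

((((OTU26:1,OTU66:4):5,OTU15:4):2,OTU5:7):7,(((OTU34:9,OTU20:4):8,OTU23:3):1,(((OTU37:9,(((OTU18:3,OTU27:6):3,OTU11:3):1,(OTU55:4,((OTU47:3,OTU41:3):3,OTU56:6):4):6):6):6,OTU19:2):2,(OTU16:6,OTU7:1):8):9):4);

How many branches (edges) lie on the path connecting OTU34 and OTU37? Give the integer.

The MRCA of OTU34 and OTU37 is the node subtending (((OTU34,OTU20),OTU23),(((OTU37,(((OTU18,OTU27),OTU11),(OTU55,((OTU47,OTU41),OTU56)))),OTU19),(OTU16,OTU7))).
From OTU34 up to that node: 3 branches. From OTU37 up to the same node: 4 branches. Total: 3 + 4 = 7.

7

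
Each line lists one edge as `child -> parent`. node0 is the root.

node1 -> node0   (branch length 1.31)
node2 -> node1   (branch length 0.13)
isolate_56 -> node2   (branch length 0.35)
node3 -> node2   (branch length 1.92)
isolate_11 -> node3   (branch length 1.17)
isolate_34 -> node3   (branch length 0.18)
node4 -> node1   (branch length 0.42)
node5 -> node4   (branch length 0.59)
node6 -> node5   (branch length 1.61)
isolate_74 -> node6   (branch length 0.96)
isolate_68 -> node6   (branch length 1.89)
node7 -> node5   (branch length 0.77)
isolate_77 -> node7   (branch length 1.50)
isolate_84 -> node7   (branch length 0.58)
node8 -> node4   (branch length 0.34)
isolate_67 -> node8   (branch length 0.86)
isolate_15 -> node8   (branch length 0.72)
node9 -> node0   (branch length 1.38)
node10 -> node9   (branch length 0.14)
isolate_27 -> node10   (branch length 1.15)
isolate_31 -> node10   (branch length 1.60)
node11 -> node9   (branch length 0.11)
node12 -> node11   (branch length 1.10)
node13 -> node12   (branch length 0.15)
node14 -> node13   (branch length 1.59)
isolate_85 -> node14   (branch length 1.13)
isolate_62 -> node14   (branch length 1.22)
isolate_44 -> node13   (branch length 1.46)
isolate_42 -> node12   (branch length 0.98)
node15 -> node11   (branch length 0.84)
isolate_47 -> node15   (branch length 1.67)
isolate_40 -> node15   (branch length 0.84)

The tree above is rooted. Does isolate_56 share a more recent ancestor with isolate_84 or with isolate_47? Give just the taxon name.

isolate_84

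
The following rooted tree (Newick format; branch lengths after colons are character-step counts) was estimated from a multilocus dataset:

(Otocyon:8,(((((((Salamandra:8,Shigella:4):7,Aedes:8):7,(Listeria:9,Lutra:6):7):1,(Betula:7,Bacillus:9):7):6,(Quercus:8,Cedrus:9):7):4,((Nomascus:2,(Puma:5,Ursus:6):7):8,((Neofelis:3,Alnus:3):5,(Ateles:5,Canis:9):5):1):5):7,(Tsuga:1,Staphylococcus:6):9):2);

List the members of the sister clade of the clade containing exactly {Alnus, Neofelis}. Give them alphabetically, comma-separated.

Ateles, Canis

The clade containing exactly {Alnus, Neofelis} attaches to the tree at the node subtending ((Neofelis,Alnus),(Ateles,Canis)).
The other lineage descending from that same node — the sister group — is (Ateles,Canis); its 2 tips in alphabetical order are the answer.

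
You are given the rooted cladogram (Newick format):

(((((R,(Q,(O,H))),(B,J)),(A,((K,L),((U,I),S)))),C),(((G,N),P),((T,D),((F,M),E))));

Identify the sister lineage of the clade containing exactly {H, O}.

Q

The clade containing exactly {H, O} attaches to the tree at the node subtending (Q,(O,H)).
The other lineage descending from that same node — the sister group — is the single tip Q.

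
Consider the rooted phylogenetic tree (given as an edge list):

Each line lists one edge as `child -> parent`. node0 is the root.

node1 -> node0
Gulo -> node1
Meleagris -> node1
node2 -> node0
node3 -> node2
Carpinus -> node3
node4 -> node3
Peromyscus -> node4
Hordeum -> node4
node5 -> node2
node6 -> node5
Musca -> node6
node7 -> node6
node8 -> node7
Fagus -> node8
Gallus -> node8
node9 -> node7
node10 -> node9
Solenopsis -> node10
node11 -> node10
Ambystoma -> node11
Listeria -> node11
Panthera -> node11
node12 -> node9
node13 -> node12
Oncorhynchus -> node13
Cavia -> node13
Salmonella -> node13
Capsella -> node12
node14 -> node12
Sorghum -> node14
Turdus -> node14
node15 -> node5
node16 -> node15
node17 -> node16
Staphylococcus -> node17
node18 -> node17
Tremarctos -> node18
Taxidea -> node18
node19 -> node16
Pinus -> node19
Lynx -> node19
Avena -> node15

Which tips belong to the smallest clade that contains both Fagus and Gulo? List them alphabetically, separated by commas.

Ambystoma, Avena, Capsella, Carpinus, Cavia, Fagus, Gallus, Gulo, Hordeum, Listeria, Lynx, Meleagris, Musca, Oncorhynchus, Panthera, Peromyscus, Pinus, Salmonella, Solenopsis, Sorghum, Staphylococcus, Taxidea, Tremarctos, Turdus

Tracing Fagus: it sits inside (Fagus,Gallus).
Tracing Gulo: it sits inside (Gulo,Meleagris).
The smallest clade enclosing both is the whole tree (their MRCA is the root), so the answer is all 24 tips in alphabetical order.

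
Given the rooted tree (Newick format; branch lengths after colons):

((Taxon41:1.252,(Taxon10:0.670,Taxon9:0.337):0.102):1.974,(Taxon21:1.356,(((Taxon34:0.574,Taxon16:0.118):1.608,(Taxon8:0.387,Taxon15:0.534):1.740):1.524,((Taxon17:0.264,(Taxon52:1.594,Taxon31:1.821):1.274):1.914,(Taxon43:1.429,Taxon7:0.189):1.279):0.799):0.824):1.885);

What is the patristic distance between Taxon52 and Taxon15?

9.379

The path runs Taxon52 → … → MRCA → … → Taxon15; the MRCA is the node subtending (((Taxon34,Taxon16),(Taxon8,Taxon15)),((Taxon17,(Taxon52,Taxon31)),(Taxon43,Taxon7))).
Branch lengths along that path: 1.594 + 1.274 + 1.914 + 0.799 + 1.524 + 1.740 + 0.534 = 9.379.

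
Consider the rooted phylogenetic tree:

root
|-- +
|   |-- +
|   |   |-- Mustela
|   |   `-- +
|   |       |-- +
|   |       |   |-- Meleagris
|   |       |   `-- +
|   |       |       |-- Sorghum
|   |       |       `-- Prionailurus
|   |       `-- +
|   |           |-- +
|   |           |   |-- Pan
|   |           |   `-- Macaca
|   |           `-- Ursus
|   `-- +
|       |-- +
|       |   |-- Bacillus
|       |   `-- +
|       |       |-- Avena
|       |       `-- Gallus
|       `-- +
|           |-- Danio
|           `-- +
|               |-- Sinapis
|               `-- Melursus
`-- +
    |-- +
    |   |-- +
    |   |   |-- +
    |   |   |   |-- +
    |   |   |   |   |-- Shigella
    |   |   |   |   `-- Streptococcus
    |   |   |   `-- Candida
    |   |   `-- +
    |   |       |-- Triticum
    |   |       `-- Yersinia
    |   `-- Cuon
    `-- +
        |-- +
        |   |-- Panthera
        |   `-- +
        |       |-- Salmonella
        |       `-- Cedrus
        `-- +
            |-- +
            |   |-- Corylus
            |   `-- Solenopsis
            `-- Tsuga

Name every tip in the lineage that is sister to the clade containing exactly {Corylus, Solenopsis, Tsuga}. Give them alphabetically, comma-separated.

Cedrus, Panthera, Salmonella

The clade containing exactly {Corylus, Solenopsis, Tsuga} attaches to the tree at the node subtending ((Panthera,(Salmonella,Cedrus)),((Corylus,Solenopsis),Tsuga)).
The other lineage descending from that same node — the sister group — is (Panthera,(Salmonella,Cedrus)); its 3 tips in alphabetical order are the answer.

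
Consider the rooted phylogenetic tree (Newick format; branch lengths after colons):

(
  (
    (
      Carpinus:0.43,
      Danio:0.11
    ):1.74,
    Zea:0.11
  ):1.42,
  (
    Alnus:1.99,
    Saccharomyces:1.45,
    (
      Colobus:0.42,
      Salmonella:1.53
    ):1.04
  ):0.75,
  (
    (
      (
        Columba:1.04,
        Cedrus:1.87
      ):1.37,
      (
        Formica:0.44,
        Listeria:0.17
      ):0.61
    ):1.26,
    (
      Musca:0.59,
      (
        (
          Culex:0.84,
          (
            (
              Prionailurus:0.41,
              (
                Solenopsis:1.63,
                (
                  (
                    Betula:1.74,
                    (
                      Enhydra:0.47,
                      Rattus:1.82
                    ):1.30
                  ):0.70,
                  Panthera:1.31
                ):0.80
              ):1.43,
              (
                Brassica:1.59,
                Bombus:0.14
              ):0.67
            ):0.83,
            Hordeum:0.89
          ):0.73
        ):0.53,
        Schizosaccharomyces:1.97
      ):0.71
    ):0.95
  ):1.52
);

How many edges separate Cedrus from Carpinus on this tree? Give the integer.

7

The MRCA of Cedrus and Carpinus is the root of the tree.
From Cedrus up to that node: 4 branches. From Carpinus up to the same node: 3 branches. Total: 4 + 3 = 7.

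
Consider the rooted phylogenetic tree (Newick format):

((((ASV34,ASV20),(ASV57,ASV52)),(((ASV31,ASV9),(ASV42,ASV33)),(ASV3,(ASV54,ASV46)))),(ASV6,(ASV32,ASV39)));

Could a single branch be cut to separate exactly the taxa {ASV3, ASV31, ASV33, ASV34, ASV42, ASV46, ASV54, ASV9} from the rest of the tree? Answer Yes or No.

No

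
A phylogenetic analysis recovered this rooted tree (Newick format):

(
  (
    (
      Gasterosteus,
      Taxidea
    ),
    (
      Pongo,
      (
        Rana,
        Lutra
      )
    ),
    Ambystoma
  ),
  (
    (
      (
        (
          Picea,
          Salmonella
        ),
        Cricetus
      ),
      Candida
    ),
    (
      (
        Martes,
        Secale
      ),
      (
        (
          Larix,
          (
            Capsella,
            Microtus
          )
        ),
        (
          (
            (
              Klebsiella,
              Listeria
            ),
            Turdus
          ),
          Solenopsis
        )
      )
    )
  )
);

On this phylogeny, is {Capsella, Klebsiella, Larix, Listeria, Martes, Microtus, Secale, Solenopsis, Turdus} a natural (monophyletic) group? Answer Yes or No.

The most recent common ancestor of these taxa subtends ((Martes,Secale),((Larix,(Capsella,Microtus)),(((Klebsiella,Listeria),Turdus),Solenopsis))).
That clade has exactly 9 tips — every listed taxon and nothing else — so the group is monophyletic.

Yes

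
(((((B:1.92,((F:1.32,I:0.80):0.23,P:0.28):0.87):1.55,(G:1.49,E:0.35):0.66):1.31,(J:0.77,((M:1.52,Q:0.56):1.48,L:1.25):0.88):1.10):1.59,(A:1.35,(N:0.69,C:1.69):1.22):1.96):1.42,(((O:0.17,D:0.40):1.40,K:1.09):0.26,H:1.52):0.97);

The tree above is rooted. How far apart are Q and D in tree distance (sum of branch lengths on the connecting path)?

10.06

The path runs Q → … → MRCA → … → D; the MRCA is the root of the tree.
Branch lengths along that path: 0.56 + 1.48 + 0.88 + 1.10 + 1.59 + 1.42 + 0.97 + 0.26 + 1.40 + 0.40 = 10.06.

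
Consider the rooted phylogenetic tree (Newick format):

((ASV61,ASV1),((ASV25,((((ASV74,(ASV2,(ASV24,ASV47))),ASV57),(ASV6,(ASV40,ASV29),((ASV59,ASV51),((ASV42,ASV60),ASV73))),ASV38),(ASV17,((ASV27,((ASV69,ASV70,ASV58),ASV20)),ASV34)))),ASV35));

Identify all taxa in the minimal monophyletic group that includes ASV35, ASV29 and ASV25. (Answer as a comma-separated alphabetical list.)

ASV17, ASV2, ASV20, ASV24, ASV25, ASV27, ASV29, ASV34, ASV35, ASV38, ASV40, ASV42, ASV47, ASV51, ASV57, ASV58, ASV59, ASV6, ASV60, ASV69, ASV70, ASV73, ASV74

Tracing ASV35: it sits inside ((ASV25,((((ASV74,(ASV2,(ASV24,ASV47))),ASV57),(ASV6,(ASV40,ASV29),((ASV59,ASV51),((ASV42,ASV60),ASV73))),ASV38),(ASV17,((ASV27,((ASV69,ASV70,ASV58),ASV20)),ASV34)))),ASV35).
Tracing ASV29: it sits inside (ASV40,ASV29).
Tracing ASV25: it sits inside (ASV25,((((ASV74,(ASV2,(ASV24,ASV47))),ASV57),(ASV6,(ASV40,ASV29),((ASV59,ASV51),((ASV42,ASV60),ASV73))),ASV38),(ASV17,((ASV27,((ASV69,ASV70,ASV58),ASV20)),ASV34)))).
The smallest clade enclosing all 3 is ((ASV25,((((ASV74,(ASV2,(ASV24,ASV47))),ASV57),(ASV6,(ASV40,ASV29),((ASV59,ASV51),((ASV42,ASV60),ASV73))),ASV38),(ASV17,((ASV27,((ASV69,ASV70,ASV58),ASV20)),ASV34)))),ASV35); the answer is its 23 terminal taxa in alphabetical order.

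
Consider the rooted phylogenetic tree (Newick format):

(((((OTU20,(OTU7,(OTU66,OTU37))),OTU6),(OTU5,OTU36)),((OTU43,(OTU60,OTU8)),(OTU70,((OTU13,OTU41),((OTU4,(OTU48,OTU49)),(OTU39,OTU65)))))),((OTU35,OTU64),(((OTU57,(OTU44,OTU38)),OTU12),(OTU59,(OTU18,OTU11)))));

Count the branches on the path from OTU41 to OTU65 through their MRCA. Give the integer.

5

The MRCA of OTU41 and OTU65 is the node subtending ((OTU13,OTU41),((OTU4,(OTU48,OTU49)),(OTU39,OTU65))).
From OTU41 up to that node: 2 branches. From OTU65 up to the same node: 3 branches. Total: 2 + 3 = 5.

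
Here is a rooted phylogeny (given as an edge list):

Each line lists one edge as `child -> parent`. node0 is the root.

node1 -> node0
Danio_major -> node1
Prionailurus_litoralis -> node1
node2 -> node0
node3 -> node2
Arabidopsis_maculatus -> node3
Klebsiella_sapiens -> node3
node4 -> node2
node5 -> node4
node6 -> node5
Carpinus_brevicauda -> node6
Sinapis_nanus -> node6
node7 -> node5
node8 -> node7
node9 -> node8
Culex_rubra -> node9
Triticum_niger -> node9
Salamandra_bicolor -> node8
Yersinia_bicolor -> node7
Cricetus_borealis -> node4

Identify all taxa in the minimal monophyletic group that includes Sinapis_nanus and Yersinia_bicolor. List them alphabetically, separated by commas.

Carpinus_brevicauda, Culex_rubra, Salamandra_bicolor, Sinapis_nanus, Triticum_niger, Yersinia_bicolor

Tracing Sinapis_nanus: it sits inside (Carpinus_brevicauda,Sinapis_nanus).
Tracing Yersinia_bicolor: it sits inside (((Culex_rubra,Triticum_niger),Salamandra_bicolor),Yersinia_bicolor).
The smallest clade enclosing both is ((Carpinus_brevicauda,Sinapis_nanus),(((Culex_rubra,Triticum_niger),Salamandra_bicolor),Yersinia_bicolor)); the answer is its 6 terminal taxa in alphabetical order.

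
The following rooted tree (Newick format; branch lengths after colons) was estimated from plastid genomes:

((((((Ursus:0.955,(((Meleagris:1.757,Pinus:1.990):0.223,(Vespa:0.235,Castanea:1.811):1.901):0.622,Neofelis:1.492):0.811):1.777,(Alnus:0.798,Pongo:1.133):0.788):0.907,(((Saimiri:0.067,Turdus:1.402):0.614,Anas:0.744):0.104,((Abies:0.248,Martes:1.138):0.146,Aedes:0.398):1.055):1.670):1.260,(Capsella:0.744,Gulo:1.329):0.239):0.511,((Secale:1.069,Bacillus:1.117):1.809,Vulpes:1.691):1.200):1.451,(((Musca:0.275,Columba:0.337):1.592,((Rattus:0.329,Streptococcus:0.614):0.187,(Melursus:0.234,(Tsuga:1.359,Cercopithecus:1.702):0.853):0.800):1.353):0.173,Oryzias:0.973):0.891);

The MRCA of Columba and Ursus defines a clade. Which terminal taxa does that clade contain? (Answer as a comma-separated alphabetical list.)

Abies, Aedes, Alnus, Anas, Bacillus, Capsella, Castanea, Cercopithecus, Columba, Gulo, Martes, Meleagris, Melursus, Musca, Neofelis, Oryzias, Pinus, Pongo, Rattus, Saimiri, Secale, Streptococcus, Tsuga, Turdus, Ursus, Vespa, Vulpes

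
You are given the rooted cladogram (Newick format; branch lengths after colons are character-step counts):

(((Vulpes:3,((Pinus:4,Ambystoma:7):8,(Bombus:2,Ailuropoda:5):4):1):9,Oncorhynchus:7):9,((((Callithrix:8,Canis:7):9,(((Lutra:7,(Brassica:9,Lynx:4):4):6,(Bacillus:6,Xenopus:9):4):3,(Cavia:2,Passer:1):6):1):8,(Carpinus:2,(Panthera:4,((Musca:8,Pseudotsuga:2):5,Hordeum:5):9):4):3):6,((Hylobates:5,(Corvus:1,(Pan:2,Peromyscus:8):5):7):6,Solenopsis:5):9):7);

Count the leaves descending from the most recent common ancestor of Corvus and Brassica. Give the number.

19

The MRCA of Corvus and Brassica is the node subtending ((((Callithrix,Canis),(((Lutra,(Brassica,Lynx)),(Bacillus,Xenopus)),(Cavia,Passer))),(Carpinus,(Panthera,((Musca,Pseudotsuga),Hordeum)))),((Hylobates,(Corvus,(Pan,Peromyscus))),Solenopsis)).
That clade contains 19 terminal taxa: Bacillus, Brassica, Callithrix, Canis, Carpinus, Cavia, Corvus, Hordeum, Hylobates, Lutra, Lynx, Musca, Pan, Panthera, Passer, Peromyscus, Pseudotsuga, Solenopsis, Xenopus.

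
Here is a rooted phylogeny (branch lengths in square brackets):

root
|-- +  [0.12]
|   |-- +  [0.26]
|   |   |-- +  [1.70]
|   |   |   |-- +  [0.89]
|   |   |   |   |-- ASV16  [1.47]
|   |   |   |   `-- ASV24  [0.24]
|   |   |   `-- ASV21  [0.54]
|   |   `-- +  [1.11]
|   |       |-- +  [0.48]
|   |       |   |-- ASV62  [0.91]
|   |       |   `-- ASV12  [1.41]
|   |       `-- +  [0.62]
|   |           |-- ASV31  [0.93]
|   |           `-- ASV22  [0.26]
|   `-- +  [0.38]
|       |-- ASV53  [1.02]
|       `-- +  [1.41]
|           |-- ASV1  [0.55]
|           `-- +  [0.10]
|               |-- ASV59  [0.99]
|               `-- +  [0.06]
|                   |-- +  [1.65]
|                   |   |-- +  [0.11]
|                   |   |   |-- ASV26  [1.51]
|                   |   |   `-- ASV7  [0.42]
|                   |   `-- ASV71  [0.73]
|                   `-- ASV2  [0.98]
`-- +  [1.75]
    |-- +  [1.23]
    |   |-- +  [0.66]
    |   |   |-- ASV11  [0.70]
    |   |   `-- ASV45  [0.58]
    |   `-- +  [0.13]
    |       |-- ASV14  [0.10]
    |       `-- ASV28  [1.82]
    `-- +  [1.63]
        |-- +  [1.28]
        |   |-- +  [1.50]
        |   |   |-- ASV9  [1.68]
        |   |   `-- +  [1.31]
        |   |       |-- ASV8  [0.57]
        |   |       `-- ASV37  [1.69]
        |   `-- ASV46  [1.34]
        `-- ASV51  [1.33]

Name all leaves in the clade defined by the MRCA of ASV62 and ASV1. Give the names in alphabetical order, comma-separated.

ASV1, ASV12, ASV16, ASV2, ASV21, ASV22, ASV24, ASV26, ASV31, ASV53, ASV59, ASV62, ASV7, ASV71

Tracing ASV62: it sits inside (ASV62,ASV12).
Tracing ASV1: it sits inside (ASV1,(ASV59,(((ASV26,ASV7),ASV71),ASV2))).
The smallest clade enclosing both is ((((ASV16,ASV24),ASV21),((ASV62,ASV12),(ASV31,ASV22))),(ASV53,(ASV1,(ASV59,(((ASV26,ASV7),ASV71),ASV2))))); the answer is its 14 terminal taxa in alphabetical order.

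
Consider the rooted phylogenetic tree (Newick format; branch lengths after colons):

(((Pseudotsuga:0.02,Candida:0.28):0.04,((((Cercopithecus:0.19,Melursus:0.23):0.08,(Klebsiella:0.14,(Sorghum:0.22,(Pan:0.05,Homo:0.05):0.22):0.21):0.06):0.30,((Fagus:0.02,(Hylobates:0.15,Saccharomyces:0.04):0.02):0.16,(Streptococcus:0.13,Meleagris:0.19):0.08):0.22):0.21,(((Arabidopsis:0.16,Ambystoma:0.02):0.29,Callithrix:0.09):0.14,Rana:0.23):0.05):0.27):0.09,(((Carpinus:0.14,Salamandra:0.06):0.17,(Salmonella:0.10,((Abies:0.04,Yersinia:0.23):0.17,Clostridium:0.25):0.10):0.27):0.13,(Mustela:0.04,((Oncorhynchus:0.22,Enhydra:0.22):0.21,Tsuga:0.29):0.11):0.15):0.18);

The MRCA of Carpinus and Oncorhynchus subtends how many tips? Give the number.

10

The MRCA of Carpinus and Oncorhynchus is the node subtending (((Carpinus,Salamandra),(Salmonella,((Abies,Yersinia),Clostridium))),(Mustela,((Oncorhynchus,Enhydra),Tsuga))).
That clade contains 10 terminal taxa: Abies, Carpinus, Clostridium, Enhydra, Mustela, Oncorhynchus, Salamandra, Salmonella, Tsuga, Yersinia.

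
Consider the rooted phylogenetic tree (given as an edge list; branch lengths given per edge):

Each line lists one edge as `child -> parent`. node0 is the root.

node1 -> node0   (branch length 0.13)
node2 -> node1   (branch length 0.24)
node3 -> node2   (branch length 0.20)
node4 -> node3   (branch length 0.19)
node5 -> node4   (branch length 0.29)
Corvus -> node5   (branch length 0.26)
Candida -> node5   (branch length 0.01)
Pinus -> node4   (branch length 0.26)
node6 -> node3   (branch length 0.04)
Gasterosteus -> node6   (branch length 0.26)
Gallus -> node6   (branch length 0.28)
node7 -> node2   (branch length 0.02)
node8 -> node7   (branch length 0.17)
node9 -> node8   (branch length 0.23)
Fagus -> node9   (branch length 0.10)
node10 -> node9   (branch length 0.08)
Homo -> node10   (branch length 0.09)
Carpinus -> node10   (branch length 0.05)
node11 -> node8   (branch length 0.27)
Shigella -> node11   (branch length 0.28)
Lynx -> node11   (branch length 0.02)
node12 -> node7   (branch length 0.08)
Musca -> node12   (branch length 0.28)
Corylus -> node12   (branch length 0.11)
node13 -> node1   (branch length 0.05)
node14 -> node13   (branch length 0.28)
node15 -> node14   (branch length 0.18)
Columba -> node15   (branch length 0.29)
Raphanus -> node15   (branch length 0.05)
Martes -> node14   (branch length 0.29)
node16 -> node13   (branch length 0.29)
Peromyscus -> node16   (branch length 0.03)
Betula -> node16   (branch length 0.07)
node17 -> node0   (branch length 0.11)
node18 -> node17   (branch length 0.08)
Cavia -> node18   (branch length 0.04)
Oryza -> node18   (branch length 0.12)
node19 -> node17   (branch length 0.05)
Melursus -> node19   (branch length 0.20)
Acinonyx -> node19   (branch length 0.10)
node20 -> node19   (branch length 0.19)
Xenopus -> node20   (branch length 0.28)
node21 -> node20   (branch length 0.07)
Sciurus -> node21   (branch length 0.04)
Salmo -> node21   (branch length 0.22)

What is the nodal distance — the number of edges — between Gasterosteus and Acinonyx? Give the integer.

8

The MRCA of Gasterosteus and Acinonyx is the root of the tree.
From Gasterosteus up to that node: 5 branches. From Acinonyx up to the same node: 3 branches. Total: 5 + 3 = 8.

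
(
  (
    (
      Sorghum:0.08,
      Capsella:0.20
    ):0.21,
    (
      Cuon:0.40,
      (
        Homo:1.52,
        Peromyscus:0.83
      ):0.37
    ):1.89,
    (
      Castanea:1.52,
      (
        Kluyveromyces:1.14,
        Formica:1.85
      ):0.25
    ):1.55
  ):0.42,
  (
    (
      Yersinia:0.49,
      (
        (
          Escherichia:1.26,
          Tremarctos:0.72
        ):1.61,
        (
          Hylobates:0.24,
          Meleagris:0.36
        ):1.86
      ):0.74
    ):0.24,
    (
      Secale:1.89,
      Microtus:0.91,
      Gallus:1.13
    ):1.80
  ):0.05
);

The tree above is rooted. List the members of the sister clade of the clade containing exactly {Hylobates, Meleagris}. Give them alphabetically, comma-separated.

The clade containing exactly {Hylobates, Meleagris} attaches to the tree at the node subtending ((Escherichia,Tremarctos),(Hylobates,Meleagris)).
The other lineage descending from that same node — the sister group — is (Escherichia,Tremarctos); its 2 tips in alphabetical order are the answer.

Escherichia, Tremarctos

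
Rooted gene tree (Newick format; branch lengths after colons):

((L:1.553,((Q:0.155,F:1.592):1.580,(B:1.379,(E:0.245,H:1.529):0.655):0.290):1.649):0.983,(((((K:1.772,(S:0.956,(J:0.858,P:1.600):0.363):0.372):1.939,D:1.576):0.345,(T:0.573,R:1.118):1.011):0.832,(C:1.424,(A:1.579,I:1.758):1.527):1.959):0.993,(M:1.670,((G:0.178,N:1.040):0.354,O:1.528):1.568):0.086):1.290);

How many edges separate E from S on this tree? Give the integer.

The MRCA of E and S is the root of the tree.
From E up to that node: 5 branches. From S up to the same node: 7 branches. Total: 5 + 7 = 12.

12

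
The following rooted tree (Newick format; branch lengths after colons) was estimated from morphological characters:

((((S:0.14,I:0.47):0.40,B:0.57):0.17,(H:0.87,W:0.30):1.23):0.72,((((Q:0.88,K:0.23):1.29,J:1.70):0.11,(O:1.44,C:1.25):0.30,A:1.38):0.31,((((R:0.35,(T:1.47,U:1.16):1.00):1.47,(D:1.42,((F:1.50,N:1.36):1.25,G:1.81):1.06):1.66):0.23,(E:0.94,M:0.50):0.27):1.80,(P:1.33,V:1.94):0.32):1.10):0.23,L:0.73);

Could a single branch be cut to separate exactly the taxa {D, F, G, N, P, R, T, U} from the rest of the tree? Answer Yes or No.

The MRCA of the listed taxa subtends ((((R,(T,U)),(D,((F,N),G))),(E,M)),(P,V)).
That clade also contains E, M, V, which are not in the proposed group, so the group is not monophyletic.

No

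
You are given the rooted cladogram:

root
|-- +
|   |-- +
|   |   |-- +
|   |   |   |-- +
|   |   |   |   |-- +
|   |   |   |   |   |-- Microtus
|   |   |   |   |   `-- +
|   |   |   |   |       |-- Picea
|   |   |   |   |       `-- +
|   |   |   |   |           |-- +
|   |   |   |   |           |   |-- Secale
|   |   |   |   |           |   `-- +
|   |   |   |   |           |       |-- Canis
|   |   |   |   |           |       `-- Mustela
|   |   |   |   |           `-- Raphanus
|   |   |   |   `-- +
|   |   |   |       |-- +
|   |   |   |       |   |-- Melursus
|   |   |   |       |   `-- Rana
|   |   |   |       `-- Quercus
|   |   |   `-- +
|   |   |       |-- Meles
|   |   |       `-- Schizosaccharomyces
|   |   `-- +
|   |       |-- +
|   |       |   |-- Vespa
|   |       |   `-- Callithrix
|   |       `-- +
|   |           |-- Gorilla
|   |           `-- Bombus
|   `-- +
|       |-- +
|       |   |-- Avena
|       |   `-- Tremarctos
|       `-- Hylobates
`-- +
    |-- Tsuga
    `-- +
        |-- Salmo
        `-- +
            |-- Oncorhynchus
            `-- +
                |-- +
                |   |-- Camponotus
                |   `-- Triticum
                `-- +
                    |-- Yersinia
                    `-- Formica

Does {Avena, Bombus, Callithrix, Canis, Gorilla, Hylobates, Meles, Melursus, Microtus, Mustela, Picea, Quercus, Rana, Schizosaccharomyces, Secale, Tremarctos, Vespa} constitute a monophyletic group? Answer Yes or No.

The MRCA of the listed taxa subtends (((((Microtus,(Picea,((Secale,(Canis,Mustela)),Raphanus))),((Melursus,Rana),Quercus)),(Meles,Schizosaccharomyces)),((Vespa,Callithrix),(Gorilla,Bombus))),((Avena,Tremarctos),Hylobates)).
That clade also contains Raphanus, which is not in the proposed group, so the group is not monophyletic.

No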